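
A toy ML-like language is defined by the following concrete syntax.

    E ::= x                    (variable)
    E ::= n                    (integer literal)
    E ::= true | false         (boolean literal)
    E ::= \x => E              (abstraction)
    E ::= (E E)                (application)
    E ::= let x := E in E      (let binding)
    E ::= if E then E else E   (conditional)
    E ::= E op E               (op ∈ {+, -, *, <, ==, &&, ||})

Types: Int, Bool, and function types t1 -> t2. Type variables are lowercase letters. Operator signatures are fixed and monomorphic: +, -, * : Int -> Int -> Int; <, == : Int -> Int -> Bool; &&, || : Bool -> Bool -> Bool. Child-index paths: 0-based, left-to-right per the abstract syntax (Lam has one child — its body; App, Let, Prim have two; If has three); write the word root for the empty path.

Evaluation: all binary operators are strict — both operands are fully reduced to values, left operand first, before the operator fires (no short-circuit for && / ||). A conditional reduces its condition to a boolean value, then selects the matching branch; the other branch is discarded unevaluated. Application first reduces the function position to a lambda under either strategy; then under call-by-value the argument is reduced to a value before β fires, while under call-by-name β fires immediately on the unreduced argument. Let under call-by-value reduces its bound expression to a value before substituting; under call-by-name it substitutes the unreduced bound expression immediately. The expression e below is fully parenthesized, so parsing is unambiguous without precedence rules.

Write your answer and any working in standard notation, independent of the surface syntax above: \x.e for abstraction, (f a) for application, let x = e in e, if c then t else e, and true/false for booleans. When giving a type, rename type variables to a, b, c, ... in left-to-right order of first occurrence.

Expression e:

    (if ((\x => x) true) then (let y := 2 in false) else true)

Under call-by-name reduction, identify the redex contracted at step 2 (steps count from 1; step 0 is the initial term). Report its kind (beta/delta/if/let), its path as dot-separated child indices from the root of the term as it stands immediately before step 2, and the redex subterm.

Derivation:
step 0: (if ((\x.x) true) then (let y = 2 in false) else true)
step 1: [beta@0] (if true then (let y = 2 in false) else true)
step 2: [if@root] (let y = 2 in false)

Answer: if at root : (if true then (let y = 2 in false) else true)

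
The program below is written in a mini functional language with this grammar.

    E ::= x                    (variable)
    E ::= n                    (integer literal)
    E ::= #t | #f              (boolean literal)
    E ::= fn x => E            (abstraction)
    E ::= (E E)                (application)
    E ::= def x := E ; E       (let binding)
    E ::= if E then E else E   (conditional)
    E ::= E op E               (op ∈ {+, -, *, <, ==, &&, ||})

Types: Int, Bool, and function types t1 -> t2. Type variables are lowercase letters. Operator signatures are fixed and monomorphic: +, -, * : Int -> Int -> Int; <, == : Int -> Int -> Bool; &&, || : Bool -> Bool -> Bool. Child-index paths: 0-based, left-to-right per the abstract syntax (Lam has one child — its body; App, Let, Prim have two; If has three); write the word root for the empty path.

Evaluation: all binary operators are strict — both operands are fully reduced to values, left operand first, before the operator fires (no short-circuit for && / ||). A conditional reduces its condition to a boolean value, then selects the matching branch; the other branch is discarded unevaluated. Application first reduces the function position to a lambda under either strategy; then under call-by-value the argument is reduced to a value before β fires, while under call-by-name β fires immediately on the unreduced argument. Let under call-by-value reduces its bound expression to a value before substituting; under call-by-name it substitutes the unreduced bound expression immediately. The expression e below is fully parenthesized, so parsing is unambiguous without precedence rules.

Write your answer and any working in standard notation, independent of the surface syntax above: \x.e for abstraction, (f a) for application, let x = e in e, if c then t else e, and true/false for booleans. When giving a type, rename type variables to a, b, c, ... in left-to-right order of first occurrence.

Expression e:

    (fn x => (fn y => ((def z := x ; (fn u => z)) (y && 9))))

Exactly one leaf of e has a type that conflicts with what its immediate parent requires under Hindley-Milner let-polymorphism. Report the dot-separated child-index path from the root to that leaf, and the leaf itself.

Answer: 0.0.1.1 : 9

Working:
x : a
let z : a
z : a
\u._ : c -> a
y : b
  unify b ~ Bool
  unify Int ~ Bool
  FAIL: mismatch Int ~ Bool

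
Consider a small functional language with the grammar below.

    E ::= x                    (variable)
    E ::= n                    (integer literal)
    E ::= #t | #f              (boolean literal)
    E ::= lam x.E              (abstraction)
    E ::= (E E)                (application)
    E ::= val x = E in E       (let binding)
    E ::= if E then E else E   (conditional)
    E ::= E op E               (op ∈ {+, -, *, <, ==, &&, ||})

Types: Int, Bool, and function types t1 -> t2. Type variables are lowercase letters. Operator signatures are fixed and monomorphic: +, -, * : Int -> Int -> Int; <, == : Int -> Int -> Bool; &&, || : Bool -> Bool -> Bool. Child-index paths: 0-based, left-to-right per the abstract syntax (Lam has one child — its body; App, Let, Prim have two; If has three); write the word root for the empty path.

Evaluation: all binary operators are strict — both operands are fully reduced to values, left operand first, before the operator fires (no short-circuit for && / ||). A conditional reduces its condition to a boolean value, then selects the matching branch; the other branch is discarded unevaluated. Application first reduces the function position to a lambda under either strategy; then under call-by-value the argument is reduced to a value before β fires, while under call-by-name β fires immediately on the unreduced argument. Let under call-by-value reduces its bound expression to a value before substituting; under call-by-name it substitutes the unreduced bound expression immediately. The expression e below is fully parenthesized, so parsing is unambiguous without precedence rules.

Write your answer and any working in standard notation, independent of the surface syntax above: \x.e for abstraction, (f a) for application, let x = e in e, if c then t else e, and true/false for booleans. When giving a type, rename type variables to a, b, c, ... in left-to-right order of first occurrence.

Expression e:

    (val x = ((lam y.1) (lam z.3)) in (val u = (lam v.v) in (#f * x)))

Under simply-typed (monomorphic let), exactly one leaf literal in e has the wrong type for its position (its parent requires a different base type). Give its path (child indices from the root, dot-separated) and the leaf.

Answer: 1.1.0 : false

Derivation:
\y._ : a -> Int
\z._ : b -> Int
  unify a -> Int ~ (b -> Int) -> c
  unify a ~ b -> Int
  unify Int ~ c
_ _ : Int
let x : Int
v : d
\v._ : d -> d
let u : d -> d
  unify Bool ~ Int
  FAIL: mismatch Bool ~ Int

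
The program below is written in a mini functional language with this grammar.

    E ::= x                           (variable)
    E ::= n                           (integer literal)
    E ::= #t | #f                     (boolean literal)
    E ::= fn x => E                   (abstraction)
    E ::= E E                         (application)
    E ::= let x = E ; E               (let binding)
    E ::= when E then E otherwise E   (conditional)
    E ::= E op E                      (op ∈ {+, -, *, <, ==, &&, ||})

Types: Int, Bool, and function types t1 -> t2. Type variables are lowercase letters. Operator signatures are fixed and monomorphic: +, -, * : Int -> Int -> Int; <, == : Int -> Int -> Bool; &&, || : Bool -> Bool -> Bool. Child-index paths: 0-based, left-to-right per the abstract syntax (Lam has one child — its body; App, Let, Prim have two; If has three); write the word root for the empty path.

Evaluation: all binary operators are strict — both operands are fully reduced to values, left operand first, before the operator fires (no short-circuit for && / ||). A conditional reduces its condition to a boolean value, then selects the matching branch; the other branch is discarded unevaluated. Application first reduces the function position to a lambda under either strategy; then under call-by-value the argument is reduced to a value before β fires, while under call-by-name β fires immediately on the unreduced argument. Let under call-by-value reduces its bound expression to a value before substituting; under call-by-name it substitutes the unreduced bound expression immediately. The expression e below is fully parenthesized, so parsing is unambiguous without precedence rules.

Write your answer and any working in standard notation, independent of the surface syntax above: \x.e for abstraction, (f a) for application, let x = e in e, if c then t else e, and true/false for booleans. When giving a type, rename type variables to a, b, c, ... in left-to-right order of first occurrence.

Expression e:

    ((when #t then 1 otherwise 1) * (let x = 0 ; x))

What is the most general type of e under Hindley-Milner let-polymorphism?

Answer: Int

Derivation:
  unify Bool ~ Bool
  unify Int ~ Int
  unify Int ~ Int
let x : Int
x : Int
  unify Int ~ Int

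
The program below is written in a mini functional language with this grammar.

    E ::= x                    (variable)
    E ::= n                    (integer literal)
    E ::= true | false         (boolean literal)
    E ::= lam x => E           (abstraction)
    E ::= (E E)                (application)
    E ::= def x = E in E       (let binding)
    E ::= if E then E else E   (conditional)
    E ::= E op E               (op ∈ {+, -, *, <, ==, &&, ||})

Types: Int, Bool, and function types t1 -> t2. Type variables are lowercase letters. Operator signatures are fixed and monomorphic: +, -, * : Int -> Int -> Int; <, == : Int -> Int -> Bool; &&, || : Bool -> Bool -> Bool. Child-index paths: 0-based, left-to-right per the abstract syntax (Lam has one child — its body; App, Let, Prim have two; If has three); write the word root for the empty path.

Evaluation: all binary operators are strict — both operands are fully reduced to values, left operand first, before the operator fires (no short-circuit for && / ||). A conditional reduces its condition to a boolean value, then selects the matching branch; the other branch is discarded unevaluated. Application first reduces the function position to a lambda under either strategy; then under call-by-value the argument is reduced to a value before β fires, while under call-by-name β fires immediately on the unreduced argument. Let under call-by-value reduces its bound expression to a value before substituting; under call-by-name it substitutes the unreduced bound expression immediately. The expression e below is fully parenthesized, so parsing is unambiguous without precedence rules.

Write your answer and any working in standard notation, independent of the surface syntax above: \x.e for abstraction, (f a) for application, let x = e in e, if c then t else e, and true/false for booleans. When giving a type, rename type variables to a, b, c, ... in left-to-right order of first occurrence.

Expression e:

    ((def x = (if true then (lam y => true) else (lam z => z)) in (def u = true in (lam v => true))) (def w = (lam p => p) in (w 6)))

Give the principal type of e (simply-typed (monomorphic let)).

Working:
  unify Bool ~ Bool
\y._ : a -> Bool
z : b
\z._ : b -> b
  unify a -> Bool ~ b -> b
  unify a ~ b
  unify Bool ~ b
let x : Bool -> Bool
let u : Bool
\v._ : c -> Bool
p : d
\p._ : d -> d
let w : d -> d
w : d -> d
  unify d -> d ~ Int -> e
  unify d ~ Int
  unify Int ~ e
_ _ : Int
  unify c -> Bool ~ Int -> f
  unify c ~ Int
  unify Bool ~ f
_ _ : Bool

Answer: Bool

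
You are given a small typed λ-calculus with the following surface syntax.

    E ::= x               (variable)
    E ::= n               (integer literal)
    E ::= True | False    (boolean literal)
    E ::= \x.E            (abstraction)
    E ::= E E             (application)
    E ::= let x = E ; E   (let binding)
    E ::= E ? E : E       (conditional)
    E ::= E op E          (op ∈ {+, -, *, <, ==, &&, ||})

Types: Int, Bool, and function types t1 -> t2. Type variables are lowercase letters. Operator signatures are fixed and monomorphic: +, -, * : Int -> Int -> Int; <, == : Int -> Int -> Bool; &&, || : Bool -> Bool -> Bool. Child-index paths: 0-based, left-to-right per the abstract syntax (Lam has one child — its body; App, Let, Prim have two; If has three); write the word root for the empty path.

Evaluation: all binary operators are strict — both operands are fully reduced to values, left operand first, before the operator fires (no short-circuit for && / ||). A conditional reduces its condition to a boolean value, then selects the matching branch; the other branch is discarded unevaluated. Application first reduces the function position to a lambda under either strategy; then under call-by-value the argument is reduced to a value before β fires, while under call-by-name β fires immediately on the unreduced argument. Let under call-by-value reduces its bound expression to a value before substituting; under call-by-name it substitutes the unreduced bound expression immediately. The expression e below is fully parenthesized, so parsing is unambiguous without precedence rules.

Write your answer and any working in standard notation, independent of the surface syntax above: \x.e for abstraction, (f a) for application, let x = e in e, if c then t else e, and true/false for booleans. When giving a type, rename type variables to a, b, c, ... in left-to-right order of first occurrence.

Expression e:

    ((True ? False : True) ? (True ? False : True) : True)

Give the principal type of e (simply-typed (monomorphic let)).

Answer: Bool

Derivation:
  unify Bool ~ Bool
  unify Bool ~ Bool
  unify Bool ~ Bool
  unify Bool ~ Bool
  unify Bool ~ Bool
  unify Bool ~ Bool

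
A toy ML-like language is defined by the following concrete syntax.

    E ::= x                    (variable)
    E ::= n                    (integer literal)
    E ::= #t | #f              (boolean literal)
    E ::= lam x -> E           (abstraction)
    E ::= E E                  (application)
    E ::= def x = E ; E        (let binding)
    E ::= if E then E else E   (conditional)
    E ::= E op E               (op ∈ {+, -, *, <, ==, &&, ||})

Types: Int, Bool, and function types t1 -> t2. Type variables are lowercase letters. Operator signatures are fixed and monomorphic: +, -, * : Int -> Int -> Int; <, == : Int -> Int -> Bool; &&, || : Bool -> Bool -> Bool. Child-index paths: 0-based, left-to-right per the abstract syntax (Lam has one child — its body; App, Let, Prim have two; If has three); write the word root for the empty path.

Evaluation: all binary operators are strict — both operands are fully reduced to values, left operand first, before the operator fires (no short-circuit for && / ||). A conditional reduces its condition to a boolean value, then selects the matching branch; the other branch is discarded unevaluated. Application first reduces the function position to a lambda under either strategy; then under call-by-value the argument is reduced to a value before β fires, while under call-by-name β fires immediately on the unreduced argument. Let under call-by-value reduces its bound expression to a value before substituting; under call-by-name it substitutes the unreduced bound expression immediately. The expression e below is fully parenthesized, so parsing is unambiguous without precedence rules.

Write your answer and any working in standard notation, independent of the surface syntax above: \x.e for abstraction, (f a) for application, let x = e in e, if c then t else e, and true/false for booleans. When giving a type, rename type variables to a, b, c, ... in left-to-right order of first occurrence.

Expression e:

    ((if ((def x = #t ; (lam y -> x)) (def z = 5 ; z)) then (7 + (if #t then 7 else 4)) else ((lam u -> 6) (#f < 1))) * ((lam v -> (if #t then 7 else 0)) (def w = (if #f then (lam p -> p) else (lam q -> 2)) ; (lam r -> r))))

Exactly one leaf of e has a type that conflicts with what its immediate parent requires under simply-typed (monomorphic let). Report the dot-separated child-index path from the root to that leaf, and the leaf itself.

Answer: 0.2.1.0 : false

Derivation:
let x : Bool
x : Bool
\y._ : a -> Bool
let z : Int
z : Int
  unify a -> Bool ~ Int -> b
  unify a ~ Int
  unify Bool ~ b
_ _ : Bool
  unify Bool ~ Bool
  unify Int ~ Int
  unify Bool ~ Bool
  unify Int ~ Int
  unify Int ~ Int
\u._ : c -> Int
  unify Bool ~ Int
  FAIL: mismatch Bool ~ Int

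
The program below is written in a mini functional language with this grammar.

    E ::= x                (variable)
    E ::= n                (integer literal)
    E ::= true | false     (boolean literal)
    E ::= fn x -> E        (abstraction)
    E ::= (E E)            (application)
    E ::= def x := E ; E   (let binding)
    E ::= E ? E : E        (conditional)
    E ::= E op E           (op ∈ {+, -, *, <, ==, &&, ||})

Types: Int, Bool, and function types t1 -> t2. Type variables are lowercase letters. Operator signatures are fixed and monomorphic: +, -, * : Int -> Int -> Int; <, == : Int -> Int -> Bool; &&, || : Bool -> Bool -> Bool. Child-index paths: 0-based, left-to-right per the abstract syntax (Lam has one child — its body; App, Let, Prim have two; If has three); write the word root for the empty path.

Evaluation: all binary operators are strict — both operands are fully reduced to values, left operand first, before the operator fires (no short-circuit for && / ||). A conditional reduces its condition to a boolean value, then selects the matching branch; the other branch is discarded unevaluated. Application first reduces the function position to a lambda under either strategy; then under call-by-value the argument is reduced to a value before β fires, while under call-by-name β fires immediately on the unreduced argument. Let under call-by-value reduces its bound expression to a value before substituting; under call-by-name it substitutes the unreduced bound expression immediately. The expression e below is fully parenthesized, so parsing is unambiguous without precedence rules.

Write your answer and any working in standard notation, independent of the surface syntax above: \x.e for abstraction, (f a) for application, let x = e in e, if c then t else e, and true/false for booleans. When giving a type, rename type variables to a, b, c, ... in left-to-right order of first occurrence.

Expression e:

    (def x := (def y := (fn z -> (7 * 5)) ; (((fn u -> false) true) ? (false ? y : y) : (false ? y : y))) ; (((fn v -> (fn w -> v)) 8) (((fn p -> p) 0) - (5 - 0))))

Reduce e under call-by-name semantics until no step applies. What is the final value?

Answer: 8

Trace:
step 0: (let x = (let y = (\z.(7 * 5)) in (if ((\u.false) true) then (if false then y else y) else (if false then y else y))) in (((\v.(\w.v)) 8) (((\p.p) 0) - (5 - 0))))
step 1: [let@root] (((\v.(\w.v)) 8) (((\p.p) 0) - (5 - 0)))
step 2: [beta@0] ((\w.8) (((\p.p) 0) - (5 - 0)))
step 3: [beta@root] 8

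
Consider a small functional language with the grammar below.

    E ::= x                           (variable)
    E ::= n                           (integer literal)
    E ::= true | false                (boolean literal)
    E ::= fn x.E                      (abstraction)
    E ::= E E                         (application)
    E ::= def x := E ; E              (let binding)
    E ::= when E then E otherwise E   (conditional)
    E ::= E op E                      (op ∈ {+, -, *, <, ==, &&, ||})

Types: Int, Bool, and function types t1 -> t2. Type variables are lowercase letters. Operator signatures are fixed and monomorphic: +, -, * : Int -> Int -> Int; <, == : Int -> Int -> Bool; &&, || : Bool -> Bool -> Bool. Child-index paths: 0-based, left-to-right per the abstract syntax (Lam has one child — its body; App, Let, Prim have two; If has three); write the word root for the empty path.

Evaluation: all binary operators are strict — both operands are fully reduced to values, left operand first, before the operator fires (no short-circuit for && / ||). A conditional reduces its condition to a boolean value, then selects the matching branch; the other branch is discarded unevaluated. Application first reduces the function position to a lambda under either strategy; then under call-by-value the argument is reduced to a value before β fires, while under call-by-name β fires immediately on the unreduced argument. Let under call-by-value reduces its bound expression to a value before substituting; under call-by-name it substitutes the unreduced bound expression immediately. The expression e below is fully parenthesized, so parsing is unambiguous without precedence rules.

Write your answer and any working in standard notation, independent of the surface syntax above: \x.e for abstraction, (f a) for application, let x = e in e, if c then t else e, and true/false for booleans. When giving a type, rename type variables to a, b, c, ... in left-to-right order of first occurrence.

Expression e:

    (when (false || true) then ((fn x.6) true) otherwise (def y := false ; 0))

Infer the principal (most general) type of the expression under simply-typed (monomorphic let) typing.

Answer: Int

Derivation:
  unify Bool ~ Bool
  unify Bool ~ Bool
  unify Bool ~ Bool
\x._ : a -> Int
  unify a -> Int ~ Bool -> b
  unify a ~ Bool
  unify Int ~ b
_ _ : Int
let y : Bool
  unify Int ~ Int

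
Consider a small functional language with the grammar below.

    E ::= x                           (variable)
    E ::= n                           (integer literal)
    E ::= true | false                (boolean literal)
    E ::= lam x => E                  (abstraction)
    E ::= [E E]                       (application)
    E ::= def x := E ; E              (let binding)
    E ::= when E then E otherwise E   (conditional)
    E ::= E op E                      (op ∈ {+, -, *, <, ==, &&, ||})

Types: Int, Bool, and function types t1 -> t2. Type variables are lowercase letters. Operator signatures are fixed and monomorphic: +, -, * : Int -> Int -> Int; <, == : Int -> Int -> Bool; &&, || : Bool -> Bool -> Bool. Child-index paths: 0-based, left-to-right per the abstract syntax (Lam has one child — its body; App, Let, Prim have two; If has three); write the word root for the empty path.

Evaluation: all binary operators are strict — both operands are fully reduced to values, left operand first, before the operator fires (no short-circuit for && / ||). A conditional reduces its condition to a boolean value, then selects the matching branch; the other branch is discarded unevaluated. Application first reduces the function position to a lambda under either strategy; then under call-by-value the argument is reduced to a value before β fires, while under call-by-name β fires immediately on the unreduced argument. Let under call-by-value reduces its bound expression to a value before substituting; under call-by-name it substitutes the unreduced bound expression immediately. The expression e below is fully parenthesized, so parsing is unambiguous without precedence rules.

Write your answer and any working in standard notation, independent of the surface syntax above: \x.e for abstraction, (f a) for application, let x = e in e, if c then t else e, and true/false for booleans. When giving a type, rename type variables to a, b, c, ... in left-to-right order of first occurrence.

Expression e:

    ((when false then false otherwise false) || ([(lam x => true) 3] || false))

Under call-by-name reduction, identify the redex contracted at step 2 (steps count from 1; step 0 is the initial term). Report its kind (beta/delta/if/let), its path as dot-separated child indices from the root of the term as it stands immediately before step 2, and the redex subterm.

Trace:
step 0: ((if false then false else false) || (((\x.true) 3) || false))
step 1: [if@0] (false || (((\x.true) 3) || false))
step 2: [beta@1.0] (false || (true || false))

Answer: beta at 1.0 : ((\x.true) 3)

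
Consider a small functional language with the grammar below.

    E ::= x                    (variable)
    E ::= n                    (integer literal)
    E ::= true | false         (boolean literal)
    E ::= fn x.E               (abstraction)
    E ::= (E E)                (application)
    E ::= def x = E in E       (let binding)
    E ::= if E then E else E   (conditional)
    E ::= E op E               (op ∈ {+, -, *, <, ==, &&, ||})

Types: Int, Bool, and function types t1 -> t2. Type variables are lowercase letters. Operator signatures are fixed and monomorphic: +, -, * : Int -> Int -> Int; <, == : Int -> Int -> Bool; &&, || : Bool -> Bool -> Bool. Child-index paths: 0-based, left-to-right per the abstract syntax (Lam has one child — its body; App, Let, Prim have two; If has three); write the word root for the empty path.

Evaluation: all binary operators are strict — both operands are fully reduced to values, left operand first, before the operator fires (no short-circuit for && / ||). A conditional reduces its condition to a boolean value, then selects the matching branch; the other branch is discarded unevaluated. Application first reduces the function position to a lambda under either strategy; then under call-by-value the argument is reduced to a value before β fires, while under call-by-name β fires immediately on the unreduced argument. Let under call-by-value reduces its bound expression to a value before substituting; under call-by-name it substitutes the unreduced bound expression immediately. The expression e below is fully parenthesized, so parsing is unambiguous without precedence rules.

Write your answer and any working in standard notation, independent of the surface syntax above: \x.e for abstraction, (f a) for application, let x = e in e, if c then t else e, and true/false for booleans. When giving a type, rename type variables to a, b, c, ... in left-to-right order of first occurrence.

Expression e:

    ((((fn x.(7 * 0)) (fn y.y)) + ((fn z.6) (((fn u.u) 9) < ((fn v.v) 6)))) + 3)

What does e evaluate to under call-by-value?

Working:
step 0: ((((\x.(7 * 0)) (\y.y)) + ((\z.6) (((\u.u) 9) < ((\v.v) 6)))) + 3)
step 1: [beta@0.0] (((7 * 0) + ((\z.6) (((\u.u) 9) < ((\v.v) 6)))) + 3)
step 2: [delta@0.0] ((0 + ((\z.6) (((\u.u) 9) < ((\v.v) 6)))) + 3)
step 3: [beta@0.1.1.0] ((0 + ((\z.6) (9 < ((\v.v) 6)))) + 3)
step 4: [beta@0.1.1.1] ((0 + ((\z.6) (9 < 6))) + 3)
step 5: [delta@0.1.1] ((0 + ((\z.6) false)) + 3)
step 6: [beta@0.1] ((0 + 6) + 3)
step 7: [delta@0] (6 + 3)
step 8: [delta@root] 9

Answer: 9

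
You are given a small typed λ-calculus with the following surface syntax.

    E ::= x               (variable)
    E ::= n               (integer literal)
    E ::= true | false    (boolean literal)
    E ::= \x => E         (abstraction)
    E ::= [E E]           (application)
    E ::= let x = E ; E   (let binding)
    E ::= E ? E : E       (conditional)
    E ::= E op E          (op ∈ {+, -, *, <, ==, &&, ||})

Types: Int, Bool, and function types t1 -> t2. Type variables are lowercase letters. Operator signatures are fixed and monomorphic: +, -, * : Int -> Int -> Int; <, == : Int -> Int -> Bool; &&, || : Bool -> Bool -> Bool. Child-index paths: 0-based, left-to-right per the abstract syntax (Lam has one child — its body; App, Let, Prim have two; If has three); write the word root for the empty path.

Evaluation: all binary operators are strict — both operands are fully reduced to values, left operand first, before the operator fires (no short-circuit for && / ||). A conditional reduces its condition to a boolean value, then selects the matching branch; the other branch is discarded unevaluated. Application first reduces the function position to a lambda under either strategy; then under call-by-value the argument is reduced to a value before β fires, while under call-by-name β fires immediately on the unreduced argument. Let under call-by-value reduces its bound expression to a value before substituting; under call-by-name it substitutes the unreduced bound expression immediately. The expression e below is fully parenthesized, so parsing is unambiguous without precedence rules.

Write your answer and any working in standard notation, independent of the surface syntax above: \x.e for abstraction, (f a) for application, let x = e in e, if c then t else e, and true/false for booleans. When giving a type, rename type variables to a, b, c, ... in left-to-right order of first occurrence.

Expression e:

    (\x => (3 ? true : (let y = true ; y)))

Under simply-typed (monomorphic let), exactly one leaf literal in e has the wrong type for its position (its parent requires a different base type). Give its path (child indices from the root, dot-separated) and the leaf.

Trace:
  unify Int ~ Bool
  FAIL: mismatch Int ~ Bool

Answer: 0.0 : 3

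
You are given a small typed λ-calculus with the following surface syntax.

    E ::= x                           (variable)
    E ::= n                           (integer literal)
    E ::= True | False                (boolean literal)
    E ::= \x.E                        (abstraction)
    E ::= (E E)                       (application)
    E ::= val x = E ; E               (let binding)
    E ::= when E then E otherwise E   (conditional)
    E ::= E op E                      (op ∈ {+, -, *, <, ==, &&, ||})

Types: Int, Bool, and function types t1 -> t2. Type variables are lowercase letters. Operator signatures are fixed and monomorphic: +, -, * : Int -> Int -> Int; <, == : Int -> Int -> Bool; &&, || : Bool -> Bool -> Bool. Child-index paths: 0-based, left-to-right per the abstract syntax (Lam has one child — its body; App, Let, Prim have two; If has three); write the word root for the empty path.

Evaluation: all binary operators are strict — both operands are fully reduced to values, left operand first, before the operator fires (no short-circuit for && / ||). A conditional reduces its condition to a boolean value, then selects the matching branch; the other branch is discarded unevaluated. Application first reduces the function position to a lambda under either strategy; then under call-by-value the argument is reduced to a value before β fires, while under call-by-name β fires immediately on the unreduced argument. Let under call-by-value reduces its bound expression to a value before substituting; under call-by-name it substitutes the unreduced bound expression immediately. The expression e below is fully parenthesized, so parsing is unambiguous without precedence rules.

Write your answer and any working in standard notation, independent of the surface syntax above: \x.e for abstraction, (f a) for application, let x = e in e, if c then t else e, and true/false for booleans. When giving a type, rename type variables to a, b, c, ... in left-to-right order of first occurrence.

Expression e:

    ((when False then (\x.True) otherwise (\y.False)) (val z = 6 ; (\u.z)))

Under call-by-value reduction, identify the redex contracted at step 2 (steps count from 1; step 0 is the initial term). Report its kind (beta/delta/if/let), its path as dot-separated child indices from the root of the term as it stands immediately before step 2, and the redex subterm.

Trace:
step 0: ((if false then (\x.true) else (\y.false)) (let z = 6 in (\u.z)))
step 1: [if@0] ((\y.false) (let z = 6 in (\u.z)))
step 2: [let@1] ((\y.false) (\u.6))

Answer: let at 1 : (let z = 6 in (\u.z))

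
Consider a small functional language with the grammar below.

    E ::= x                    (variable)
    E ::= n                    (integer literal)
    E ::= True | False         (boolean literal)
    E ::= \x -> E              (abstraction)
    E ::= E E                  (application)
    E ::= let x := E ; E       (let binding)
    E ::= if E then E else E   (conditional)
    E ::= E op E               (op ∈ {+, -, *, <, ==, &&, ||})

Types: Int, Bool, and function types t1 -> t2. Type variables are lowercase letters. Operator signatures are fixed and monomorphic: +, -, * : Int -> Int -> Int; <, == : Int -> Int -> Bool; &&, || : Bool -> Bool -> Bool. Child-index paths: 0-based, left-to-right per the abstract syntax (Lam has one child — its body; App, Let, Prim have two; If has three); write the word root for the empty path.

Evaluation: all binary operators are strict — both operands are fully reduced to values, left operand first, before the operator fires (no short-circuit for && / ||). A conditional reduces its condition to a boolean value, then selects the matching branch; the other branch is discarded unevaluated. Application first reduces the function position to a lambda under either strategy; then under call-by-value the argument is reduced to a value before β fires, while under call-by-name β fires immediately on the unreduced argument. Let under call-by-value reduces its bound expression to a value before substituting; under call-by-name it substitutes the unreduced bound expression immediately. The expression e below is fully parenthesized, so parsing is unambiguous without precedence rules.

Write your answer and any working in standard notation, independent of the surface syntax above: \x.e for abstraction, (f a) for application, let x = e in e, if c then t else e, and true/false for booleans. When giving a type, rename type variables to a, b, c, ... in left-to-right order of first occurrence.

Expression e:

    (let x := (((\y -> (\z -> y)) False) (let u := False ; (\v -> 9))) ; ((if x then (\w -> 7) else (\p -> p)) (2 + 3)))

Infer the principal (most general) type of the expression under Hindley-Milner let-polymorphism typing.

Working:
y : a
\z._ : b -> a
\y._ : a -> b -> a
  unify a -> b -> a ~ Bool -> c
  unify a ~ Bool
  unify b -> Bool ~ c
_ _ : b -> Bool
let u : Bool
\v._ : d -> Int
  unify b -> Bool ~ (d -> Int) -> e
  unify b ~ d -> Int
  unify Bool ~ e
_ _ : Bool
let x : Bool
x : Bool
  unify Bool ~ Bool
\w._ : f -> Int
p : g
\p._ : g -> g
  unify f -> Int ~ g -> g
  unify f ~ g
  unify Int ~ g
  unify Int ~ Int
  unify Int ~ Int
  unify Int -> Int ~ Int -> h
  unify Int ~ Int
  unify Int ~ h
_ _ : Int

Answer: Int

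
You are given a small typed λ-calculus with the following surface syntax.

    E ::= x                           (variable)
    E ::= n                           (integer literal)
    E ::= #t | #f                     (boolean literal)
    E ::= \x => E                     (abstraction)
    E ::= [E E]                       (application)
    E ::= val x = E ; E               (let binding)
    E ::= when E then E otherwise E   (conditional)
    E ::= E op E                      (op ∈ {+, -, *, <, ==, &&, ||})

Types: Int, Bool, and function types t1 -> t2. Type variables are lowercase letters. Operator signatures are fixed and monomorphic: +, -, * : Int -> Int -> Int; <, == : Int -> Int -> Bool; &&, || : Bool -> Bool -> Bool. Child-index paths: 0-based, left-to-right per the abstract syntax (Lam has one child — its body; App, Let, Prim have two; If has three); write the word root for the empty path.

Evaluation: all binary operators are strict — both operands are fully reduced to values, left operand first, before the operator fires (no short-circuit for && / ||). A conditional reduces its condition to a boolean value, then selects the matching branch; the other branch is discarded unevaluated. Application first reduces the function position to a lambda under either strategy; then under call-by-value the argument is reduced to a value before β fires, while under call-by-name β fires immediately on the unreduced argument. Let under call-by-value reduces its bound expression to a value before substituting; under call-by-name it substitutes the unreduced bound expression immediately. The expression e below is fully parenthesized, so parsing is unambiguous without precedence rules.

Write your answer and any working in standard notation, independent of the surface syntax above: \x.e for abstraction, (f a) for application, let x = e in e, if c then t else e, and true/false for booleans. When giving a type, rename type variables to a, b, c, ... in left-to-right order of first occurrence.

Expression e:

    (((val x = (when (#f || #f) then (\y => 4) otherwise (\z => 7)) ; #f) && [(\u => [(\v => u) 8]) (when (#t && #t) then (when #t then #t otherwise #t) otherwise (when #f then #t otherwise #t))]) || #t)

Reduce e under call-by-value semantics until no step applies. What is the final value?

Answer: true

Working:
step 0: (((let x = (if (false || false) then (\y.4) else (\z.7)) in false) && ((\u.((\v.u) 8)) (if (true && true) then (if true then true else true) else (if false then true else true)))) || true)
step 1: [delta@0.0.0.0] (((let x = (if false then (\y.4) else (\z.7)) in false) && ((\u.((\v.u) 8)) (if (true && true) then (if true then true else true) else (if false then true else true)))) || true)
step 2: [if@0.0.0] (((let x = (\z.7) in false) && ((\u.((\v.u) 8)) (if (true && true) then (if true then true else true) else (if false then true else true)))) || true)
step 3: [let@0.0] ((false && ((\u.((\v.u) 8)) (if (true && true) then (if true then true else true) else (if false then true else true)))) || true)
step 4: [delta@0.1.1.0] ((false && ((\u.((\v.u) 8)) (if true then (if true then true else true) else (if false then true else true)))) || true)
step 5: [if@0.1.1] ((false && ((\u.((\v.u) 8)) (if true then true else true))) || true)
step 6: [if@0.1.1] ((false && ((\u.((\v.u) 8)) true)) || true)
step 7: [beta@0.1] ((false && ((\v.true) 8)) || true)
step 8: [beta@0.1] ((false && true) || true)
step 9: [delta@0] (false || true)
step 10: [delta@root] true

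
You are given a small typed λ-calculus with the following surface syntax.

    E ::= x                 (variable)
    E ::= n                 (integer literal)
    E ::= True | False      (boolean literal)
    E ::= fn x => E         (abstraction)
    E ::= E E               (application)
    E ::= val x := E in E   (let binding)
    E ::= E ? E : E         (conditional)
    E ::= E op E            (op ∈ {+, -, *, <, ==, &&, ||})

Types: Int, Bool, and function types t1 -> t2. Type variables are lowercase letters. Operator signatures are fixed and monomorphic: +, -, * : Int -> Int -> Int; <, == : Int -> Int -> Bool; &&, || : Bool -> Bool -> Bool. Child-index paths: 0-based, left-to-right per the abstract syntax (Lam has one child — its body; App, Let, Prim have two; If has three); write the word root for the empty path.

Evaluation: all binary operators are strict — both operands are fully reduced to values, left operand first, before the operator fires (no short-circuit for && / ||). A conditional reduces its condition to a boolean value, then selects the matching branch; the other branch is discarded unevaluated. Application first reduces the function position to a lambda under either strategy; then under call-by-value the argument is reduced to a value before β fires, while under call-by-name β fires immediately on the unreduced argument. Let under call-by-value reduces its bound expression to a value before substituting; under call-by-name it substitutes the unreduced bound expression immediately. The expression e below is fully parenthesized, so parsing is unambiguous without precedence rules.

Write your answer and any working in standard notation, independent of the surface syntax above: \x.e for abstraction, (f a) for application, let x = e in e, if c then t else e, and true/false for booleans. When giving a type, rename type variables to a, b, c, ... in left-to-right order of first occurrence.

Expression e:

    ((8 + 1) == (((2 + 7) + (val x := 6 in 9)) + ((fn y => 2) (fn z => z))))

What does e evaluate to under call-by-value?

Trace:
step 0: ((8 + 1) == (((2 + 7) + (let x = 6 in 9)) + ((\y.2) (\z.z))))
step 1: [delta@0] (9 == (((2 + 7) + (let x = 6 in 9)) + ((\y.2) (\z.z))))
step 2: [delta@1.0.0] (9 == ((9 + (let x = 6 in 9)) + ((\y.2) (\z.z))))
step 3: [let@1.0.1] (9 == ((9 + 9) + ((\y.2) (\z.z))))
step 4: [delta@1.0] (9 == (18 + ((\y.2) (\z.z))))
step 5: [beta@1.1] (9 == (18 + 2))
step 6: [delta@1] (9 == 20)
step 7: [delta@root] false

Answer: false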